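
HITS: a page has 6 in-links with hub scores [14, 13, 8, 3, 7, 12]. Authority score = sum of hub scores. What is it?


Authority = sum of hub scores of in-linkers
In-link 1: hub score = 14
In-link 2: hub score = 13
In-link 3: hub score = 8
In-link 4: hub score = 3
In-link 5: hub score = 7
In-link 6: hub score = 12
Authority = 14 + 13 + 8 + 3 + 7 + 12 = 57

57


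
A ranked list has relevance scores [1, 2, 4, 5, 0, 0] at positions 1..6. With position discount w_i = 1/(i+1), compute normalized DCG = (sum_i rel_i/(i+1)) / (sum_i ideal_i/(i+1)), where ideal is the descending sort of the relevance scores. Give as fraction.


Position discount weights w_i = 1/(i+1) for i=1..6:
Weights = [1/2, 1/3, 1/4, 1/5, 1/6, 1/7]
Actual relevance: [1, 2, 4, 5, 0, 0]
DCG = 1/2 + 2/3 + 4/4 + 5/5 + 0/6 + 0/7 = 19/6
Ideal relevance (sorted desc): [5, 4, 2, 1, 0, 0]
Ideal DCG = 5/2 + 4/3 + 2/4 + 1/5 + 0/6 + 0/7 = 68/15
nDCG = DCG / ideal_DCG = 19/6 / 68/15 = 95/136

95/136


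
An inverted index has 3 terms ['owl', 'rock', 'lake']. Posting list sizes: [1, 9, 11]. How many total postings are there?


Summing posting list sizes:
'owl': 1 postings
'rock': 9 postings
'lake': 11 postings
Total = 1 + 9 + 11 = 21

21


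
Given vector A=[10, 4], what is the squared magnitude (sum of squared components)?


|A|^2 = sum of squared components
A[0]^2 = 10^2 = 100
A[1]^2 = 4^2 = 16
Sum = 100 + 16 = 116

116


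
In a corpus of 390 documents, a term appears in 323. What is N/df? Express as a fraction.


IDF ratio = N / df
= 390 / 323
= 390/323

390/323


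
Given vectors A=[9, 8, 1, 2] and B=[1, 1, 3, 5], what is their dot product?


Dot product = sum of element-wise products
A[0]*B[0] = 9*1 = 9
A[1]*B[1] = 8*1 = 8
A[2]*B[2] = 1*3 = 3
A[3]*B[3] = 2*5 = 10
Sum = 9 + 8 + 3 + 10 = 30

30


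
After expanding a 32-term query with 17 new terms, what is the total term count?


Original terms: 32
Expansion terms: 17
Total = 32 + 17 = 49

49


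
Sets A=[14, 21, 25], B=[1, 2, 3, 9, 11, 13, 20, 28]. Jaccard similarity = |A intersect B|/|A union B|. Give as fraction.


A intersect B = []
|A intersect B| = 0
A union B = [1, 2, 3, 9, 11, 13, 14, 20, 21, 25, 28]
|A union B| = 11
Jaccard = 0/11 = 0

0


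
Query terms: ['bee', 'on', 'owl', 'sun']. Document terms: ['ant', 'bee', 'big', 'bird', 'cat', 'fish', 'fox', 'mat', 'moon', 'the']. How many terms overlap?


Query terms: ['bee', 'on', 'owl', 'sun']
Document terms: ['ant', 'bee', 'big', 'bird', 'cat', 'fish', 'fox', 'mat', 'moon', 'the']
Common terms: ['bee']
Overlap count = 1

1


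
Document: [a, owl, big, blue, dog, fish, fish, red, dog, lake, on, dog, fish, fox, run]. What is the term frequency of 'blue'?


Document has 15 words
Scanning for 'blue':
Found at positions: [3]
Count = 1

1


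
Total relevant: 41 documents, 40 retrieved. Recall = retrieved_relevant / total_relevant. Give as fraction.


Recall = retrieved_relevant / total_relevant
= 40 / 41
= 40 / (40 + 1)
= 40/41

40/41


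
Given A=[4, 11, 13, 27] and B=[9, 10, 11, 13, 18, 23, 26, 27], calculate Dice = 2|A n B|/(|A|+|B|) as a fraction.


A intersect B = [11, 13, 27]
|A intersect B| = 3
|A| = 4, |B| = 8
Dice = 2*3 / (4+8)
= 6 / 12 = 1/2

1/2


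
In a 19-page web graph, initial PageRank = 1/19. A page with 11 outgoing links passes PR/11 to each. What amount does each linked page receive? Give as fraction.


Initial PR = 1/19 = 1/19
Outlinks = 11
Contribution per link = PR / outlinks
= 1/19 / 11
= 1/209

1/209


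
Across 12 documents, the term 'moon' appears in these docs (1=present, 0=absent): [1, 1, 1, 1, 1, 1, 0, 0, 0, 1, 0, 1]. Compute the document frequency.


Checking each document for 'moon':
Doc 1: present
Doc 2: present
Doc 3: present
Doc 4: present
Doc 5: present
Doc 6: present
Doc 7: absent
Doc 8: absent
Doc 9: absent
Doc 10: present
Doc 11: absent
Doc 12: present
df = sum of presences = 1 + 1 + 1 + 1 + 1 + 1 + 0 + 0 + 0 + 1 + 0 + 1 = 8

8


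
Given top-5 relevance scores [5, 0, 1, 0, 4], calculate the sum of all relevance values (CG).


Cumulative Gain = sum of relevance scores
Position 1: rel=5, running sum=5
Position 2: rel=0, running sum=5
Position 3: rel=1, running sum=6
Position 4: rel=0, running sum=6
Position 5: rel=4, running sum=10
CG = 10

10


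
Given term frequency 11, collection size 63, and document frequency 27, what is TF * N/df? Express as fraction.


TF * (N/df)
= 11 * (63/27)
= 11 * 7/3
= 77/3

77/3


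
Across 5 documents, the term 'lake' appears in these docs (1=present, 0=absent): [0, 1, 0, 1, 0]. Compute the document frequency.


Checking each document for 'lake':
Doc 1: absent
Doc 2: present
Doc 3: absent
Doc 4: present
Doc 5: absent
df = sum of presences = 0 + 1 + 0 + 1 + 0 = 2

2


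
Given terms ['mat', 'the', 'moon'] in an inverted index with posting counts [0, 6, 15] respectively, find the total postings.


Summing posting list sizes:
'mat': 0 postings
'the': 6 postings
'moon': 15 postings
Total = 0 + 6 + 15 = 21

21


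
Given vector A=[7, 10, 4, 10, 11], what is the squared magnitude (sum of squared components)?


|A|^2 = sum of squared components
A[0]^2 = 7^2 = 49
A[1]^2 = 10^2 = 100
A[2]^2 = 4^2 = 16
A[3]^2 = 10^2 = 100
A[4]^2 = 11^2 = 121
Sum = 49 + 100 + 16 + 100 + 121 = 386

386


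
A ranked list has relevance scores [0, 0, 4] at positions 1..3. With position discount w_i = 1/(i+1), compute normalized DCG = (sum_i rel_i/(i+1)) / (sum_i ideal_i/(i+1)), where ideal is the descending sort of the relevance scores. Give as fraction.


Position discount weights w_i = 1/(i+1) for i=1..3:
Weights = [1/2, 1/3, 1/4]
Actual relevance: [0, 0, 4]
DCG = 0/2 + 0/3 + 4/4 = 1
Ideal relevance (sorted desc): [4, 0, 0]
Ideal DCG = 4/2 + 0/3 + 0/4 = 2
nDCG = DCG / ideal_DCG = 1 / 2 = 1/2

1/2


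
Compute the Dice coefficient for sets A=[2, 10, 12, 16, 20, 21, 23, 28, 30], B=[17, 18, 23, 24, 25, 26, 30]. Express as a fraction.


A intersect B = [23, 30]
|A intersect B| = 2
|A| = 9, |B| = 7
Dice = 2*2 / (9+7)
= 4 / 16 = 1/4

1/4


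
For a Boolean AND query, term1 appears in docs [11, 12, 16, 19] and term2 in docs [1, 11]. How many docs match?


Boolean AND: find intersection of posting lists
term1 docs: [11, 12, 16, 19]
term2 docs: [1, 11]
Intersection: [11]
|intersection| = 1

1


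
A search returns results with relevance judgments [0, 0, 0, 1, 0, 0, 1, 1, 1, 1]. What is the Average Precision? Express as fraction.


Computing P@k for each relevant position:
Position 1: not relevant
Position 2: not relevant
Position 3: not relevant
Position 4: relevant, P@4 = 1/4 = 1/4
Position 5: not relevant
Position 6: not relevant
Position 7: relevant, P@7 = 2/7 = 2/7
Position 8: relevant, P@8 = 3/8 = 3/8
Position 9: relevant, P@9 = 4/9 = 4/9
Position 10: relevant, P@10 = 5/10 = 1/2
Sum of P@k = 1/4 + 2/7 + 3/8 + 4/9 + 1/2 = 935/504
AP = 935/504 / 5 = 187/504

187/504


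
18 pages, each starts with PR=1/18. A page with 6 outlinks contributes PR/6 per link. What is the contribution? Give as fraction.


Initial PR = 1/18 = 1/18
Outlinks = 6
Contribution per link = PR / outlinks
= 1/18 / 6
= 1/108

1/108


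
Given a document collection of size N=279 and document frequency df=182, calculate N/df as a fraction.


IDF ratio = N / df
= 279 / 182
= 279/182

279/182


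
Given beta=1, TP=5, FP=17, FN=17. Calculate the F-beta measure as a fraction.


P = TP/(TP+FP) = 5/22 = 5/22
R = TP/(TP+FN) = 5/22 = 5/22
beta^2 = 1^2 = 1
(1 + beta^2) = 2
Numerator = (1+beta^2)*P*R = 25/242
Denominator = beta^2*P + R = 5/22 + 5/22 = 5/11
F_beta = 5/22

5/22


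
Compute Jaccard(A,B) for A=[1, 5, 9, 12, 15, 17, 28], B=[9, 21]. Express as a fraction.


A intersect B = [9]
|A intersect B| = 1
A union B = [1, 5, 9, 12, 15, 17, 21, 28]
|A union B| = 8
Jaccard = 1/8 = 1/8

1/8


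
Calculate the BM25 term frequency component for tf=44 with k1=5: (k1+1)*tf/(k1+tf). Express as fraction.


BM25 TF component = (k1+1)*tf / (k1+tf)
k1 = 5, tf = 44
Numerator = (5+1)*44 = 264
Denominator = 5 + 44 = 49
= 264/49 = 264/49

264/49


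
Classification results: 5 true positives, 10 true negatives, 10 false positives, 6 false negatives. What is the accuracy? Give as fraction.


Accuracy = (TP + TN) / (TP + TN + FP + FN)
TP + TN = 5 + 10 = 15
Total = 5 + 10 + 10 + 6 = 31
Accuracy = 15 / 31 = 15/31

15/31


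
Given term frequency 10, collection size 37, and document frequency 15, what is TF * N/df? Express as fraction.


TF * (N/df)
= 10 * (37/15)
= 10 * 37/15
= 74/3

74/3


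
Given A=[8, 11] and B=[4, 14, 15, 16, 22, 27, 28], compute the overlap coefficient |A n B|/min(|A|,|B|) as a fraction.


A intersect B = []
|A intersect B| = 0
min(|A|, |B|) = min(2, 7) = 2
Overlap = 0 / 2 = 0

0


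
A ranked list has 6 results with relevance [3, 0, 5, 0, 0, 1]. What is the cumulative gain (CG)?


Cumulative Gain = sum of relevance scores
Position 1: rel=3, running sum=3
Position 2: rel=0, running sum=3
Position 3: rel=5, running sum=8
Position 4: rel=0, running sum=8
Position 5: rel=0, running sum=8
Position 6: rel=1, running sum=9
CG = 9

9


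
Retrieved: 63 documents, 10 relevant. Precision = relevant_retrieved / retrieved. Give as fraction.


Precision = relevant_retrieved / total_retrieved
= 10 / 63
= 10 / (10 + 53)
= 10/63

10/63


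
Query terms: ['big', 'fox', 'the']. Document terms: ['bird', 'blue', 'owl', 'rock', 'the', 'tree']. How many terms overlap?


Query terms: ['big', 'fox', 'the']
Document terms: ['bird', 'blue', 'owl', 'rock', 'the', 'tree']
Common terms: ['the']
Overlap count = 1

1


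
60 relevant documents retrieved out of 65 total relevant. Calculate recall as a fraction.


Recall = retrieved_relevant / total_relevant
= 60 / 65
= 60 / (60 + 5)
= 12/13

12/13


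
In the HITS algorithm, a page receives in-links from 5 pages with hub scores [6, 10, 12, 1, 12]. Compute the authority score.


Authority = sum of hub scores of in-linkers
In-link 1: hub score = 6
In-link 2: hub score = 10
In-link 3: hub score = 12
In-link 4: hub score = 1
In-link 5: hub score = 12
Authority = 6 + 10 + 12 + 1 + 12 = 41

41


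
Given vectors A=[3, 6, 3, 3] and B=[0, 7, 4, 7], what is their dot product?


Dot product = sum of element-wise products
A[0]*B[0] = 3*0 = 0
A[1]*B[1] = 6*7 = 42
A[2]*B[2] = 3*4 = 12
A[3]*B[3] = 3*7 = 21
Sum = 0 + 42 + 12 + 21 = 75

75


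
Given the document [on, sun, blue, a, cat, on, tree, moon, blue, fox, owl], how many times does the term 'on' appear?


Document has 11 words
Scanning for 'on':
Found at positions: [0, 5]
Count = 2

2


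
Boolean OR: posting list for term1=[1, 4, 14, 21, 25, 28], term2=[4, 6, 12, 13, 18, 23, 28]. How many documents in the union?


Boolean OR: find union of posting lists
term1 docs: [1, 4, 14, 21, 25, 28]
term2 docs: [4, 6, 12, 13, 18, 23, 28]
Union: [1, 4, 6, 12, 13, 14, 18, 21, 23, 25, 28]
|union| = 11

11


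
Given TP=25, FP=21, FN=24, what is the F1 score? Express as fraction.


F1 = 2 * P * R / (P + R)
P = TP/(TP+FP) = 25/46 = 25/46
R = TP/(TP+FN) = 25/49 = 25/49
2 * P * R = 2 * 25/46 * 25/49 = 625/1127
P + R = 25/46 + 25/49 = 2375/2254
F1 = 625/1127 / 2375/2254 = 10/19

10/19


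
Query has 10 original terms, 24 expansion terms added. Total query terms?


Original terms: 10
Expansion terms: 24
Total = 10 + 24 = 34

34


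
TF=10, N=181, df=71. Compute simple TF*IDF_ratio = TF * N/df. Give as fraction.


TF * (N/df)
= 10 * (181/71)
= 10 * 181/71
= 1810/71

1810/71


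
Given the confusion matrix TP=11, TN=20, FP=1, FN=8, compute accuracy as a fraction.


Accuracy = (TP + TN) / (TP + TN + FP + FN)
TP + TN = 11 + 20 = 31
Total = 11 + 20 + 1 + 8 = 40
Accuracy = 31 / 40 = 31/40

31/40


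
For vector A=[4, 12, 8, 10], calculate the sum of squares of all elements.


|A|^2 = sum of squared components
A[0]^2 = 4^2 = 16
A[1]^2 = 12^2 = 144
A[2]^2 = 8^2 = 64
A[3]^2 = 10^2 = 100
Sum = 16 + 144 + 64 + 100 = 324

324


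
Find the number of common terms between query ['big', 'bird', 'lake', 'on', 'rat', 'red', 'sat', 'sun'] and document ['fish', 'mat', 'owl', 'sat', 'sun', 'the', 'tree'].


Query terms: ['big', 'bird', 'lake', 'on', 'rat', 'red', 'sat', 'sun']
Document terms: ['fish', 'mat', 'owl', 'sat', 'sun', 'the', 'tree']
Common terms: ['sat', 'sun']
Overlap count = 2

2


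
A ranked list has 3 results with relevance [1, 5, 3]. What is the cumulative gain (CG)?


Cumulative Gain = sum of relevance scores
Position 1: rel=1, running sum=1
Position 2: rel=5, running sum=6
Position 3: rel=3, running sum=9
CG = 9

9


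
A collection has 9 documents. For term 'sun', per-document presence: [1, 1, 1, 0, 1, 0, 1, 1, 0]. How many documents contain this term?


Checking each document for 'sun':
Doc 1: present
Doc 2: present
Doc 3: present
Doc 4: absent
Doc 5: present
Doc 6: absent
Doc 7: present
Doc 8: present
Doc 9: absent
df = sum of presences = 1 + 1 + 1 + 0 + 1 + 0 + 1 + 1 + 0 = 6

6


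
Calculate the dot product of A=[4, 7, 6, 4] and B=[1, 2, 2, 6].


Dot product = sum of element-wise products
A[0]*B[0] = 4*1 = 4
A[1]*B[1] = 7*2 = 14
A[2]*B[2] = 6*2 = 12
A[3]*B[3] = 4*6 = 24
Sum = 4 + 14 + 12 + 24 = 54

54


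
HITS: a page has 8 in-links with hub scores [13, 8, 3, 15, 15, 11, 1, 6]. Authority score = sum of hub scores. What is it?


Authority = sum of hub scores of in-linkers
In-link 1: hub score = 13
In-link 2: hub score = 8
In-link 3: hub score = 3
In-link 4: hub score = 15
In-link 5: hub score = 15
In-link 6: hub score = 11
In-link 7: hub score = 1
In-link 8: hub score = 6
Authority = 13 + 8 + 3 + 15 + 15 + 11 + 1 + 6 = 72

72


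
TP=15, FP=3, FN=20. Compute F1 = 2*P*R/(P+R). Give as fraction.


F1 = 2 * P * R / (P + R)
P = TP/(TP+FP) = 15/18 = 5/6
R = TP/(TP+FN) = 15/35 = 3/7
2 * P * R = 2 * 5/6 * 3/7 = 5/7
P + R = 5/6 + 3/7 = 53/42
F1 = 5/7 / 53/42 = 30/53

30/53


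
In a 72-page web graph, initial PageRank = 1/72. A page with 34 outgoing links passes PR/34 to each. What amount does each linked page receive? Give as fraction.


Initial PR = 1/72 = 1/72
Outlinks = 34
Contribution per link = PR / outlinks
= 1/72 / 34
= 1/2448

1/2448


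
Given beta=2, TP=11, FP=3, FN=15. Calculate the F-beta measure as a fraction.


P = TP/(TP+FP) = 11/14 = 11/14
R = TP/(TP+FN) = 11/26 = 11/26
beta^2 = 2^2 = 4
(1 + beta^2) = 5
Numerator = (1+beta^2)*P*R = 605/364
Denominator = beta^2*P + R = 22/7 + 11/26 = 649/182
F_beta = 55/118

55/118


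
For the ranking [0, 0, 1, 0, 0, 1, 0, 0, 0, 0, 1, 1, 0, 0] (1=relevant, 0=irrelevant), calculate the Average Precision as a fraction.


Computing P@k for each relevant position:
Position 1: not relevant
Position 2: not relevant
Position 3: relevant, P@3 = 1/3 = 1/3
Position 4: not relevant
Position 5: not relevant
Position 6: relevant, P@6 = 2/6 = 1/3
Position 7: not relevant
Position 8: not relevant
Position 9: not relevant
Position 10: not relevant
Position 11: relevant, P@11 = 3/11 = 3/11
Position 12: relevant, P@12 = 4/12 = 1/3
Position 13: not relevant
Position 14: not relevant
Sum of P@k = 1/3 + 1/3 + 3/11 + 1/3 = 14/11
AP = 14/11 / 4 = 7/22

7/22


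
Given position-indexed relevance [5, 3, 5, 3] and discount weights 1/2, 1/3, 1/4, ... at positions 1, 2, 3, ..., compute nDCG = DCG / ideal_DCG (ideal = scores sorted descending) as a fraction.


Position discount weights w_i = 1/(i+1) for i=1..4:
Weights = [1/2, 1/3, 1/4, 1/5]
Actual relevance: [5, 3, 5, 3]
DCG = 5/2 + 3/3 + 5/4 + 3/5 = 107/20
Ideal relevance (sorted desc): [5, 5, 3, 3]
Ideal DCG = 5/2 + 5/3 + 3/4 + 3/5 = 331/60
nDCG = DCG / ideal_DCG = 107/20 / 331/60 = 321/331

321/331


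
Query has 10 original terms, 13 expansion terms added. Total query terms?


Original terms: 10
Expansion terms: 13
Total = 10 + 13 = 23

23


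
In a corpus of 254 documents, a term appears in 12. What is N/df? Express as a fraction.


IDF ratio = N / df
= 254 / 12
= 127/6

127/6


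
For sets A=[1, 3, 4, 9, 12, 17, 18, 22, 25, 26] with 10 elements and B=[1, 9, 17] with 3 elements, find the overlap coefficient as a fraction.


A intersect B = [1, 9, 17]
|A intersect B| = 3
min(|A|, |B|) = min(10, 3) = 3
Overlap = 3 / 3 = 1

1


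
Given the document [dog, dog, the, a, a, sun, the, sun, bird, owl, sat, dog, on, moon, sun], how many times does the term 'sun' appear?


Document has 15 words
Scanning for 'sun':
Found at positions: [5, 7, 14]
Count = 3

3


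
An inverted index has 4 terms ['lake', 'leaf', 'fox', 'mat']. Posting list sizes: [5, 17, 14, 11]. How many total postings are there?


Summing posting list sizes:
'lake': 5 postings
'leaf': 17 postings
'fox': 14 postings
'mat': 11 postings
Total = 5 + 17 + 14 + 11 = 47

47


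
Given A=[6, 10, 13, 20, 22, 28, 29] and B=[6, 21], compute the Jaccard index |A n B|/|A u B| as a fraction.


A intersect B = [6]
|A intersect B| = 1
A union B = [6, 10, 13, 20, 21, 22, 28, 29]
|A union B| = 8
Jaccard = 1/8 = 1/8

1/8


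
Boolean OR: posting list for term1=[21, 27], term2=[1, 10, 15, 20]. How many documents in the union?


Boolean OR: find union of posting lists
term1 docs: [21, 27]
term2 docs: [1, 10, 15, 20]
Union: [1, 10, 15, 20, 21, 27]
|union| = 6

6


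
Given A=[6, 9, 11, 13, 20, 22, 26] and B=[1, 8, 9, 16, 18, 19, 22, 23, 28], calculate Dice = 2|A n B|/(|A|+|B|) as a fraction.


A intersect B = [9, 22]
|A intersect B| = 2
|A| = 7, |B| = 9
Dice = 2*2 / (7+9)
= 4 / 16 = 1/4

1/4


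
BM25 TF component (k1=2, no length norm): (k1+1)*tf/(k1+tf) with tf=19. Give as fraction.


BM25 TF component = (k1+1)*tf / (k1+tf)
k1 = 2, tf = 19
Numerator = (2+1)*19 = 57
Denominator = 2 + 19 = 21
= 57/21 = 19/7

19/7


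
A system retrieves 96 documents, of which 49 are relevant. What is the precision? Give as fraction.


Precision = relevant_retrieved / total_retrieved
= 49 / 96
= 49 / (49 + 47)
= 49/96

49/96


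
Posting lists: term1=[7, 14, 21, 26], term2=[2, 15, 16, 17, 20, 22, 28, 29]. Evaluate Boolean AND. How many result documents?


Boolean AND: find intersection of posting lists
term1 docs: [7, 14, 21, 26]
term2 docs: [2, 15, 16, 17, 20, 22, 28, 29]
Intersection: []
|intersection| = 0

0


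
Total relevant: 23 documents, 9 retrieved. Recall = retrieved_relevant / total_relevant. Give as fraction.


Recall = retrieved_relevant / total_relevant
= 9 / 23
= 9 / (9 + 14)
= 9/23

9/23


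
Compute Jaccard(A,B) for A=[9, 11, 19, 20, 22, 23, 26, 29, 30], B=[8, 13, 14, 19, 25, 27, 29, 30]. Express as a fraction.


A intersect B = [19, 29, 30]
|A intersect B| = 3
A union B = [8, 9, 11, 13, 14, 19, 20, 22, 23, 25, 26, 27, 29, 30]
|A union B| = 14
Jaccard = 3/14 = 3/14

3/14


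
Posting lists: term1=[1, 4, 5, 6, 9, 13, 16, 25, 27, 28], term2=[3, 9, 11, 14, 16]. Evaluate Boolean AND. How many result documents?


Boolean AND: find intersection of posting lists
term1 docs: [1, 4, 5, 6, 9, 13, 16, 25, 27, 28]
term2 docs: [3, 9, 11, 14, 16]
Intersection: [9, 16]
|intersection| = 2

2


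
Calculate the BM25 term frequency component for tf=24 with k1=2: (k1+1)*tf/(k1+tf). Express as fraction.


BM25 TF component = (k1+1)*tf / (k1+tf)
k1 = 2, tf = 24
Numerator = (2+1)*24 = 72
Denominator = 2 + 24 = 26
= 72/26 = 36/13

36/13


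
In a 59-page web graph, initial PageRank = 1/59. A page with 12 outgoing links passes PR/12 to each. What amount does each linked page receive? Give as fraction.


Initial PR = 1/59 = 1/59
Outlinks = 12
Contribution per link = PR / outlinks
= 1/59 / 12
= 1/708

1/708


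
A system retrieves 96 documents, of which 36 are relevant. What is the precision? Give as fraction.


Precision = relevant_retrieved / total_retrieved
= 36 / 96
= 36 / (36 + 60)
= 3/8

3/8


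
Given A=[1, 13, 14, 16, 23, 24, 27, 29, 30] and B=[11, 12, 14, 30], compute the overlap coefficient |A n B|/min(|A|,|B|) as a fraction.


A intersect B = [14, 30]
|A intersect B| = 2
min(|A|, |B|) = min(9, 4) = 4
Overlap = 2 / 4 = 1/2

1/2


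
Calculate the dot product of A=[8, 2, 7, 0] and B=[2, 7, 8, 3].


Dot product = sum of element-wise products
A[0]*B[0] = 8*2 = 16
A[1]*B[1] = 2*7 = 14
A[2]*B[2] = 7*8 = 56
A[3]*B[3] = 0*3 = 0
Sum = 16 + 14 + 56 + 0 = 86

86


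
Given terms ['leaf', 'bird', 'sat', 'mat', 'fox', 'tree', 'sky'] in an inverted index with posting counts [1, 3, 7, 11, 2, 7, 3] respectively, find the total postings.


Summing posting list sizes:
'leaf': 1 postings
'bird': 3 postings
'sat': 7 postings
'mat': 11 postings
'fox': 2 postings
'tree': 7 postings
'sky': 3 postings
Total = 1 + 3 + 7 + 11 + 2 + 7 + 3 = 34

34


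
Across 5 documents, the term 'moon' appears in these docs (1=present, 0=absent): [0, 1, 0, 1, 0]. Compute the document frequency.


Checking each document for 'moon':
Doc 1: absent
Doc 2: present
Doc 3: absent
Doc 4: present
Doc 5: absent
df = sum of presences = 0 + 1 + 0 + 1 + 0 = 2

2


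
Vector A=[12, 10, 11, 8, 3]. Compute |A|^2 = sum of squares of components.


|A|^2 = sum of squared components
A[0]^2 = 12^2 = 144
A[1]^2 = 10^2 = 100
A[2]^2 = 11^2 = 121
A[3]^2 = 8^2 = 64
A[4]^2 = 3^2 = 9
Sum = 144 + 100 + 121 + 64 + 9 = 438

438


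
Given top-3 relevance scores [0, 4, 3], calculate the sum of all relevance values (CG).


Cumulative Gain = sum of relevance scores
Position 1: rel=0, running sum=0
Position 2: rel=4, running sum=4
Position 3: rel=3, running sum=7
CG = 7

7


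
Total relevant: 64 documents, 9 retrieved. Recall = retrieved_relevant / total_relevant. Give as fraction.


Recall = retrieved_relevant / total_relevant
= 9 / 64
= 9 / (9 + 55)
= 9/64

9/64


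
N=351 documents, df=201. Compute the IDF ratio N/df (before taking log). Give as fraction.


IDF ratio = N / df
= 351 / 201
= 117/67

117/67


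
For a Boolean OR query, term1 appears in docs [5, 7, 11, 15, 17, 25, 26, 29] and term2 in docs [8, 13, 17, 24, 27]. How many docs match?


Boolean OR: find union of posting lists
term1 docs: [5, 7, 11, 15, 17, 25, 26, 29]
term2 docs: [8, 13, 17, 24, 27]
Union: [5, 7, 8, 11, 13, 15, 17, 24, 25, 26, 27, 29]
|union| = 12

12


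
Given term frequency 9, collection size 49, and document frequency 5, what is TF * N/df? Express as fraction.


TF * (N/df)
= 9 * (49/5)
= 9 * 49/5
= 441/5

441/5


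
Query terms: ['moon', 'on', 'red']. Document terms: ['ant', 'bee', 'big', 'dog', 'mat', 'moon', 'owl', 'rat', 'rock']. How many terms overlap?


Query terms: ['moon', 'on', 'red']
Document terms: ['ant', 'bee', 'big', 'dog', 'mat', 'moon', 'owl', 'rat', 'rock']
Common terms: ['moon']
Overlap count = 1

1


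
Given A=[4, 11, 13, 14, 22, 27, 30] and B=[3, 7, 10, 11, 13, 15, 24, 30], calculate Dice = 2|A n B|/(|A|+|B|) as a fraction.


A intersect B = [11, 13, 30]
|A intersect B| = 3
|A| = 7, |B| = 8
Dice = 2*3 / (7+8)
= 6 / 15 = 2/5

2/5


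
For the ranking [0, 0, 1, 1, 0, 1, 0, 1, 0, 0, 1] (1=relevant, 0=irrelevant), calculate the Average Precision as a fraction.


Computing P@k for each relevant position:
Position 1: not relevant
Position 2: not relevant
Position 3: relevant, P@3 = 1/3 = 1/3
Position 4: relevant, P@4 = 2/4 = 1/2
Position 5: not relevant
Position 6: relevant, P@6 = 3/6 = 1/2
Position 7: not relevant
Position 8: relevant, P@8 = 4/8 = 1/2
Position 9: not relevant
Position 10: not relevant
Position 11: relevant, P@11 = 5/11 = 5/11
Sum of P@k = 1/3 + 1/2 + 1/2 + 1/2 + 5/11 = 151/66
AP = 151/66 / 5 = 151/330

151/330


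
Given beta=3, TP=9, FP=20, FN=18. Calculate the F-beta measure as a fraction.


P = TP/(TP+FP) = 9/29 = 9/29
R = TP/(TP+FN) = 9/27 = 1/3
beta^2 = 3^2 = 9
(1 + beta^2) = 10
Numerator = (1+beta^2)*P*R = 30/29
Denominator = beta^2*P + R = 81/29 + 1/3 = 272/87
F_beta = 45/136

45/136


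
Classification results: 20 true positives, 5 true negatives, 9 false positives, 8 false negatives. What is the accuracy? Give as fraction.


Accuracy = (TP + TN) / (TP + TN + FP + FN)
TP + TN = 20 + 5 = 25
Total = 20 + 5 + 9 + 8 = 42
Accuracy = 25 / 42 = 25/42

25/42


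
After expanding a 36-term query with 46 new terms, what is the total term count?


Original terms: 36
Expansion terms: 46
Total = 36 + 46 = 82

82


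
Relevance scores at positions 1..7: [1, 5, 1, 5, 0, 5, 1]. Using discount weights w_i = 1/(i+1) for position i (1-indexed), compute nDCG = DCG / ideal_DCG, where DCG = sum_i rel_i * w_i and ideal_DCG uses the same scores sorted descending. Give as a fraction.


Position discount weights w_i = 1/(i+1) for i=1..7:
Weights = [1/2, 1/3, 1/4, 1/5, 1/6, 1/7, 1/8]
Actual relevance: [1, 5, 1, 5, 0, 5, 1]
DCG = 1/2 + 5/3 + 1/4 + 5/5 + 0/6 + 5/7 + 1/8 = 715/168
Ideal relevance (sorted desc): [5, 5, 5, 1, 1, 1, 0]
Ideal DCG = 5/2 + 5/3 + 5/4 + 1/5 + 1/6 + 1/7 + 0/8 = 2489/420
nDCG = DCG / ideal_DCG = 715/168 / 2489/420 = 3575/4978

3575/4978


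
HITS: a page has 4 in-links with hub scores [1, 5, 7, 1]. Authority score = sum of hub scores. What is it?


Authority = sum of hub scores of in-linkers
In-link 1: hub score = 1
In-link 2: hub score = 5
In-link 3: hub score = 7
In-link 4: hub score = 1
Authority = 1 + 5 + 7 + 1 = 14

14


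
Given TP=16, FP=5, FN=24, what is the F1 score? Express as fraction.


F1 = 2 * P * R / (P + R)
P = TP/(TP+FP) = 16/21 = 16/21
R = TP/(TP+FN) = 16/40 = 2/5
2 * P * R = 2 * 16/21 * 2/5 = 64/105
P + R = 16/21 + 2/5 = 122/105
F1 = 64/105 / 122/105 = 32/61

32/61


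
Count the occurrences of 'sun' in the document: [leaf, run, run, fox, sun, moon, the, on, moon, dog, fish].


Document has 11 words
Scanning for 'sun':
Found at positions: [4]
Count = 1

1


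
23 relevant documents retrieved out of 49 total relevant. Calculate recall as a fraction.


Recall = retrieved_relevant / total_relevant
= 23 / 49
= 23 / (23 + 26)
= 23/49

23/49


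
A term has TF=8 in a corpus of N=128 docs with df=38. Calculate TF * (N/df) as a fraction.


TF * (N/df)
= 8 * (128/38)
= 8 * 64/19
= 512/19

512/19


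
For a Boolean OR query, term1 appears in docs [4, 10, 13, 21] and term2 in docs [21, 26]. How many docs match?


Boolean OR: find union of posting lists
term1 docs: [4, 10, 13, 21]
term2 docs: [21, 26]
Union: [4, 10, 13, 21, 26]
|union| = 5

5


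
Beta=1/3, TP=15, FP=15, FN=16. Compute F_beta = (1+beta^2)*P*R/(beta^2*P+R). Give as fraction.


P = TP/(TP+FP) = 15/30 = 1/2
R = TP/(TP+FN) = 15/31 = 15/31
beta^2 = 1/3^2 = 1/9
(1 + beta^2) = 10/9
Numerator = (1+beta^2)*P*R = 25/93
Denominator = beta^2*P + R = 1/18 + 15/31 = 301/558
F_beta = 150/301

150/301


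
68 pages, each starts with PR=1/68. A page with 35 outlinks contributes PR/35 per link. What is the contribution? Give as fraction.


Initial PR = 1/68 = 1/68
Outlinks = 35
Contribution per link = PR / outlinks
= 1/68 / 35
= 1/2380

1/2380


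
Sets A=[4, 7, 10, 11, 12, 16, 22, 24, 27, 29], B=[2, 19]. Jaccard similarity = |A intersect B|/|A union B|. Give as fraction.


A intersect B = []
|A intersect B| = 0
A union B = [2, 4, 7, 10, 11, 12, 16, 19, 22, 24, 27, 29]
|A union B| = 12
Jaccard = 0/12 = 0

0


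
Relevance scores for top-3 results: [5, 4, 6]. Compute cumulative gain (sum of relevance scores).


Cumulative Gain = sum of relevance scores
Position 1: rel=5, running sum=5
Position 2: rel=4, running sum=9
Position 3: rel=6, running sum=15
CG = 15

15


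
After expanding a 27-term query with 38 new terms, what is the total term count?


Original terms: 27
Expansion terms: 38
Total = 27 + 38 = 65

65


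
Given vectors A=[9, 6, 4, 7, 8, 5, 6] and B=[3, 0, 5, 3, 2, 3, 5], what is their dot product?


Dot product = sum of element-wise products
A[0]*B[0] = 9*3 = 27
A[1]*B[1] = 6*0 = 0
A[2]*B[2] = 4*5 = 20
A[3]*B[3] = 7*3 = 21
A[4]*B[4] = 8*2 = 16
A[5]*B[5] = 5*3 = 15
A[6]*B[6] = 6*5 = 30
Sum = 27 + 0 + 20 + 21 + 16 + 15 + 30 = 129

129


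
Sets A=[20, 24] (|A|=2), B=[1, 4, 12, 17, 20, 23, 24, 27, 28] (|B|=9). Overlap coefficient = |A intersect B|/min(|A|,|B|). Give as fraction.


A intersect B = [20, 24]
|A intersect B| = 2
min(|A|, |B|) = min(2, 9) = 2
Overlap = 2 / 2 = 1

1


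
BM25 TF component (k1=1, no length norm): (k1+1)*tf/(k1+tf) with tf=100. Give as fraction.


BM25 TF component = (k1+1)*tf / (k1+tf)
k1 = 1, tf = 100
Numerator = (1+1)*100 = 200
Denominator = 1 + 100 = 101
= 200/101 = 200/101

200/101


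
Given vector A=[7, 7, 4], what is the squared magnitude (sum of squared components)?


|A|^2 = sum of squared components
A[0]^2 = 7^2 = 49
A[1]^2 = 7^2 = 49
A[2]^2 = 4^2 = 16
Sum = 49 + 49 + 16 = 114

114


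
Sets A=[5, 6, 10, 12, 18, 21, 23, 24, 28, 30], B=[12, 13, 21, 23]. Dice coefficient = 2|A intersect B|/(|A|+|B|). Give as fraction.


A intersect B = [12, 21, 23]
|A intersect B| = 3
|A| = 10, |B| = 4
Dice = 2*3 / (10+4)
= 6 / 14 = 3/7

3/7


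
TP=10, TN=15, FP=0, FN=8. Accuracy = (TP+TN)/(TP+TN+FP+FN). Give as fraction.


Accuracy = (TP + TN) / (TP + TN + FP + FN)
TP + TN = 10 + 15 = 25
Total = 10 + 15 + 0 + 8 = 33
Accuracy = 25 / 33 = 25/33

25/33


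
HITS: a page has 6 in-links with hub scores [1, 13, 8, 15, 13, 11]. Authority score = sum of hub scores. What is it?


Authority = sum of hub scores of in-linkers
In-link 1: hub score = 1
In-link 2: hub score = 13
In-link 3: hub score = 8
In-link 4: hub score = 15
In-link 5: hub score = 13
In-link 6: hub score = 11
Authority = 1 + 13 + 8 + 15 + 13 + 11 = 61

61


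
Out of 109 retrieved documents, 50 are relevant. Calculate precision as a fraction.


Precision = relevant_retrieved / total_retrieved
= 50 / 109
= 50 / (50 + 59)
= 50/109

50/109


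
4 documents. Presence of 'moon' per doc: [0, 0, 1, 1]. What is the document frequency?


Checking each document for 'moon':
Doc 1: absent
Doc 2: absent
Doc 3: present
Doc 4: present
df = sum of presences = 0 + 0 + 1 + 1 = 2

2


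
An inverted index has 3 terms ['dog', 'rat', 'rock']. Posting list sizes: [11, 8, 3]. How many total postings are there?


Summing posting list sizes:
'dog': 11 postings
'rat': 8 postings
'rock': 3 postings
Total = 11 + 8 + 3 = 22

22


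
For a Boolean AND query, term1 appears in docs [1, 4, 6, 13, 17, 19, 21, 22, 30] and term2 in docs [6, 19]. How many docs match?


Boolean AND: find intersection of posting lists
term1 docs: [1, 4, 6, 13, 17, 19, 21, 22, 30]
term2 docs: [6, 19]
Intersection: [6, 19]
|intersection| = 2

2


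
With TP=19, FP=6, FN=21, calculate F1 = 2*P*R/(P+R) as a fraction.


F1 = 2 * P * R / (P + R)
P = TP/(TP+FP) = 19/25 = 19/25
R = TP/(TP+FN) = 19/40 = 19/40
2 * P * R = 2 * 19/25 * 19/40 = 361/500
P + R = 19/25 + 19/40 = 247/200
F1 = 361/500 / 247/200 = 38/65

38/65


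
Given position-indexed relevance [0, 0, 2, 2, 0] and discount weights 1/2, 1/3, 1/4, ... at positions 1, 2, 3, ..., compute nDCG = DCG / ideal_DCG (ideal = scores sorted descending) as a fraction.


Position discount weights w_i = 1/(i+1) for i=1..5:
Weights = [1/2, 1/3, 1/4, 1/5, 1/6]
Actual relevance: [0, 0, 2, 2, 0]
DCG = 0/2 + 0/3 + 2/4 + 2/5 + 0/6 = 9/10
Ideal relevance (sorted desc): [2, 2, 0, 0, 0]
Ideal DCG = 2/2 + 2/3 + 0/4 + 0/5 + 0/6 = 5/3
nDCG = DCG / ideal_DCG = 9/10 / 5/3 = 27/50

27/50


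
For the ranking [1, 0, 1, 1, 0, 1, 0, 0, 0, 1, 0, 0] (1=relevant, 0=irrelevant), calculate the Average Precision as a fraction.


Computing P@k for each relevant position:
Position 1: relevant, P@1 = 1/1 = 1
Position 2: not relevant
Position 3: relevant, P@3 = 2/3 = 2/3
Position 4: relevant, P@4 = 3/4 = 3/4
Position 5: not relevant
Position 6: relevant, P@6 = 4/6 = 2/3
Position 7: not relevant
Position 8: not relevant
Position 9: not relevant
Position 10: relevant, P@10 = 5/10 = 1/2
Position 11: not relevant
Position 12: not relevant
Sum of P@k = 1 + 2/3 + 3/4 + 2/3 + 1/2 = 43/12
AP = 43/12 / 5 = 43/60

43/60


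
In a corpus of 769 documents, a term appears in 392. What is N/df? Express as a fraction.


IDF ratio = N / df
= 769 / 392
= 769/392

769/392


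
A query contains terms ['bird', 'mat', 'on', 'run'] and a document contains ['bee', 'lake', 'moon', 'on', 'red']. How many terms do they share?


Query terms: ['bird', 'mat', 'on', 'run']
Document terms: ['bee', 'lake', 'moon', 'on', 'red']
Common terms: ['on']
Overlap count = 1

1


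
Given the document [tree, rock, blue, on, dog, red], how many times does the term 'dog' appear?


Document has 6 words
Scanning for 'dog':
Found at positions: [4]
Count = 1

1


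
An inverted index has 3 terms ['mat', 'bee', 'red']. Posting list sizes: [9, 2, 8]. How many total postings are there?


Summing posting list sizes:
'mat': 9 postings
'bee': 2 postings
'red': 8 postings
Total = 9 + 2 + 8 = 19

19


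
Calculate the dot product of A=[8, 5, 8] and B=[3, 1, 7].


Dot product = sum of element-wise products
A[0]*B[0] = 8*3 = 24
A[1]*B[1] = 5*1 = 5
A[2]*B[2] = 8*7 = 56
Sum = 24 + 5 + 56 = 85

85


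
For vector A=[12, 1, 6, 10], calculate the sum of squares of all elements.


|A|^2 = sum of squared components
A[0]^2 = 12^2 = 144
A[1]^2 = 1^2 = 1
A[2]^2 = 6^2 = 36
A[3]^2 = 10^2 = 100
Sum = 144 + 1 + 36 + 100 = 281

281


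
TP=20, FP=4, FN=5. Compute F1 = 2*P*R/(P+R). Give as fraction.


F1 = 2 * P * R / (P + R)
P = TP/(TP+FP) = 20/24 = 5/6
R = TP/(TP+FN) = 20/25 = 4/5
2 * P * R = 2 * 5/6 * 4/5 = 4/3
P + R = 5/6 + 4/5 = 49/30
F1 = 4/3 / 49/30 = 40/49

40/49


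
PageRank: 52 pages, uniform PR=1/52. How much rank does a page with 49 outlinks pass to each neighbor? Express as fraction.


Initial PR = 1/52 = 1/52
Outlinks = 49
Contribution per link = PR / outlinks
= 1/52 / 49
= 1/2548

1/2548


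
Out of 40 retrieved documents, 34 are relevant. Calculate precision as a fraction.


Precision = relevant_retrieved / total_retrieved
= 34 / 40
= 34 / (34 + 6)
= 17/20

17/20


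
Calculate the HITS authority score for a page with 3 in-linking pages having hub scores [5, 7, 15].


Authority = sum of hub scores of in-linkers
In-link 1: hub score = 5
In-link 2: hub score = 7
In-link 3: hub score = 15
Authority = 5 + 7 + 15 = 27

27


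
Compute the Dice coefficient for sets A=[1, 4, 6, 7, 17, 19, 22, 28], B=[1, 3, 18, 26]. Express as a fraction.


A intersect B = [1]
|A intersect B| = 1
|A| = 8, |B| = 4
Dice = 2*1 / (8+4)
= 2 / 12 = 1/6

1/6


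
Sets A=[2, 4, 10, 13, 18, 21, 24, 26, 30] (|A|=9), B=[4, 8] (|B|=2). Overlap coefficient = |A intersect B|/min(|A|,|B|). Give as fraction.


A intersect B = [4]
|A intersect B| = 1
min(|A|, |B|) = min(9, 2) = 2
Overlap = 1 / 2 = 1/2

1/2


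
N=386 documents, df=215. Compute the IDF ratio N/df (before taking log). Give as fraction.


IDF ratio = N / df
= 386 / 215
= 386/215

386/215


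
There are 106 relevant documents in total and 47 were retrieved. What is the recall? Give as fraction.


Recall = retrieved_relevant / total_relevant
= 47 / 106
= 47 / (47 + 59)
= 47/106

47/106


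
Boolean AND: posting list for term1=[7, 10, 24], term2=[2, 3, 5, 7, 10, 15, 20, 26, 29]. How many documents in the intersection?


Boolean AND: find intersection of posting lists
term1 docs: [7, 10, 24]
term2 docs: [2, 3, 5, 7, 10, 15, 20, 26, 29]
Intersection: [7, 10]
|intersection| = 2

2


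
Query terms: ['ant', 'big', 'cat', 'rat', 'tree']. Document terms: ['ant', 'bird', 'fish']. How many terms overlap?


Query terms: ['ant', 'big', 'cat', 'rat', 'tree']
Document terms: ['ant', 'bird', 'fish']
Common terms: ['ant']
Overlap count = 1

1


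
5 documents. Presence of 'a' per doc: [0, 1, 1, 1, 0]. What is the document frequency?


Checking each document for 'a':
Doc 1: absent
Doc 2: present
Doc 3: present
Doc 4: present
Doc 5: absent
df = sum of presences = 0 + 1 + 1 + 1 + 0 = 3

3


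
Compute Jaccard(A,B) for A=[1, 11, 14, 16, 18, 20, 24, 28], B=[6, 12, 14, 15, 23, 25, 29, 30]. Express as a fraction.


A intersect B = [14]
|A intersect B| = 1
A union B = [1, 6, 11, 12, 14, 15, 16, 18, 20, 23, 24, 25, 28, 29, 30]
|A union B| = 15
Jaccard = 1/15 = 1/15

1/15


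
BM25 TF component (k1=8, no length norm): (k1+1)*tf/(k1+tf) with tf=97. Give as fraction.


BM25 TF component = (k1+1)*tf / (k1+tf)
k1 = 8, tf = 97
Numerator = (8+1)*97 = 873
Denominator = 8 + 97 = 105
= 873/105 = 291/35

291/35


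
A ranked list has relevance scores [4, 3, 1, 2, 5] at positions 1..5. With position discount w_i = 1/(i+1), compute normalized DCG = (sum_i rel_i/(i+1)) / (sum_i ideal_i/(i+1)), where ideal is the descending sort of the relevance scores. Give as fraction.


Position discount weights w_i = 1/(i+1) for i=1..5:
Weights = [1/2, 1/3, 1/4, 1/5, 1/6]
Actual relevance: [4, 3, 1, 2, 5]
DCG = 4/2 + 3/3 + 1/4 + 2/5 + 5/6 = 269/60
Ideal relevance (sorted desc): [5, 4, 3, 2, 1]
Ideal DCG = 5/2 + 4/3 + 3/4 + 2/5 + 1/6 = 103/20
nDCG = DCG / ideal_DCG = 269/60 / 103/20 = 269/309

269/309


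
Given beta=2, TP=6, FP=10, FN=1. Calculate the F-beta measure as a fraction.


P = TP/(TP+FP) = 6/16 = 3/8
R = TP/(TP+FN) = 6/7 = 6/7
beta^2 = 2^2 = 4
(1 + beta^2) = 5
Numerator = (1+beta^2)*P*R = 45/28
Denominator = beta^2*P + R = 3/2 + 6/7 = 33/14
F_beta = 15/22

15/22


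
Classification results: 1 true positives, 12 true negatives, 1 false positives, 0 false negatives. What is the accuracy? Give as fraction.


Accuracy = (TP + TN) / (TP + TN + FP + FN)
TP + TN = 1 + 12 = 13
Total = 1 + 12 + 1 + 0 = 14
Accuracy = 13 / 14 = 13/14

13/14


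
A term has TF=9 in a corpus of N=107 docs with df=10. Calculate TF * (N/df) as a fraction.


TF * (N/df)
= 9 * (107/10)
= 9 * 107/10
= 963/10

963/10


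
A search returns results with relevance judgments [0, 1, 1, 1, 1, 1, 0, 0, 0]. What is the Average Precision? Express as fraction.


Computing P@k for each relevant position:
Position 1: not relevant
Position 2: relevant, P@2 = 1/2 = 1/2
Position 3: relevant, P@3 = 2/3 = 2/3
Position 4: relevant, P@4 = 3/4 = 3/4
Position 5: relevant, P@5 = 4/5 = 4/5
Position 6: relevant, P@6 = 5/6 = 5/6
Position 7: not relevant
Position 8: not relevant
Position 9: not relevant
Sum of P@k = 1/2 + 2/3 + 3/4 + 4/5 + 5/6 = 71/20
AP = 71/20 / 5 = 71/100

71/100


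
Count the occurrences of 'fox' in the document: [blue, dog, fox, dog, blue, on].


Document has 6 words
Scanning for 'fox':
Found at positions: [2]
Count = 1

1


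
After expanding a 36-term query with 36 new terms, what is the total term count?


Original terms: 36
Expansion terms: 36
Total = 36 + 36 = 72

72


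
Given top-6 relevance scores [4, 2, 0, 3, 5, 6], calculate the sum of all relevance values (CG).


Cumulative Gain = sum of relevance scores
Position 1: rel=4, running sum=4
Position 2: rel=2, running sum=6
Position 3: rel=0, running sum=6
Position 4: rel=3, running sum=9
Position 5: rel=5, running sum=14
Position 6: rel=6, running sum=20
CG = 20

20


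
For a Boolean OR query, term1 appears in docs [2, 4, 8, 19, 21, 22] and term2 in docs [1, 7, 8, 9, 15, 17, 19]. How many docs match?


Boolean OR: find union of posting lists
term1 docs: [2, 4, 8, 19, 21, 22]
term2 docs: [1, 7, 8, 9, 15, 17, 19]
Union: [1, 2, 4, 7, 8, 9, 15, 17, 19, 21, 22]
|union| = 11

11


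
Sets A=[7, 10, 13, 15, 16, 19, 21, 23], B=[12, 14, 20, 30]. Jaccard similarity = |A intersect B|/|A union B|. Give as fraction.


A intersect B = []
|A intersect B| = 0
A union B = [7, 10, 12, 13, 14, 15, 16, 19, 20, 21, 23, 30]
|A union B| = 12
Jaccard = 0/12 = 0

0


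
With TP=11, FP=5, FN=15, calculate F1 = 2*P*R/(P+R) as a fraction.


F1 = 2 * P * R / (P + R)
P = TP/(TP+FP) = 11/16 = 11/16
R = TP/(TP+FN) = 11/26 = 11/26
2 * P * R = 2 * 11/16 * 11/26 = 121/208
P + R = 11/16 + 11/26 = 231/208
F1 = 121/208 / 231/208 = 11/21

11/21


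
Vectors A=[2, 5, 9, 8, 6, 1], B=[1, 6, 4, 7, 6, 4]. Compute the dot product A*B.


Dot product = sum of element-wise products
A[0]*B[0] = 2*1 = 2
A[1]*B[1] = 5*6 = 30
A[2]*B[2] = 9*4 = 36
A[3]*B[3] = 8*7 = 56
A[4]*B[4] = 6*6 = 36
A[5]*B[5] = 1*4 = 4
Sum = 2 + 30 + 36 + 56 + 36 + 4 = 164

164
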